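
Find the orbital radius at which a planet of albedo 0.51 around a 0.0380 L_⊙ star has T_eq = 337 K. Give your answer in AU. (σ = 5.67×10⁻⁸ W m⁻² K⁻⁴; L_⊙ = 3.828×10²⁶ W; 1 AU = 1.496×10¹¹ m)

d ≈ 0.0931 AU

L = 0.0380 × 3.828×10²⁶ = 1.45×10²⁵ W.
From T_eq⁴ = L(1−A)/(16πσd²): d = √[L(1−A)/(16πσT_eq⁴)].
d = √[1.45×10²⁵ × 0.49 / (16π × 5.67×10⁻⁸ × (337)⁴)] = 1.39×10¹⁰ m = 0.0931 AU.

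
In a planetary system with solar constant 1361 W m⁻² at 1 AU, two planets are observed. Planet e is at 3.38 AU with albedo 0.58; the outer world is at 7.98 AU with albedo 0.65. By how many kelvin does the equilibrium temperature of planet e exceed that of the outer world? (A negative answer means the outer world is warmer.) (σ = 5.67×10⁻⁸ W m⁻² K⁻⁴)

T_eq = [S₀(1−A)/(4σd²)]^(1/4), so T ∝ (1−A)^(1/4) / √d.
T₁ = [1361×0.42/(4×5.67×10⁻⁸×3.38²)]^(1/4) = 121.87 K.
T₂ = [1361×0.35/(4×5.67×10⁻⁸×7.98²)]^(1/4) = 75.78 K.

ΔT ≈ 46.1 K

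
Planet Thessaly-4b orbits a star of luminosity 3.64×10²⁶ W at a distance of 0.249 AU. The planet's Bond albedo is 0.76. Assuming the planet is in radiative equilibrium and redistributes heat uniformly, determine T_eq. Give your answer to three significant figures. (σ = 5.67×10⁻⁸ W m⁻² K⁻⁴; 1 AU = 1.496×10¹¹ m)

d = 0.249 AU = 3.73×10¹⁰ m.
Flux: S = L/(4πd²) = 3.64×10²⁶/(4π×(3.73×10¹⁰)²) = 2.09×10⁴ W m⁻².
Energy balance: absorbed = emitted ⇒ πR²·S(1−A) = 4πR²·σT_eq⁴, so T_eq⁴ = S(1−A)/(4σ).
T_eq = [2.09×10⁴ × 0.24 / (4 × 5.67×10⁻⁸)]^(1/4) = (2.21×10¹⁰)^(1/4) = 386 K.

T_eq ≈ 386 K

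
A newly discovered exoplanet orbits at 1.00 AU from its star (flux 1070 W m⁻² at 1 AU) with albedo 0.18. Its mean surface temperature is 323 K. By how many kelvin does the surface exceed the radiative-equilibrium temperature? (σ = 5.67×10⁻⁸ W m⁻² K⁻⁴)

S = 1070/1.00² = 1070 W m⁻².
T_eq = [S(1−A)/(4σ)]^(1/4) = [1070×0.82/(4×5.67×10⁻⁸)]^(1/4) = 249.4 K.
ΔT = T_surf − T_eq = 323 − 249.4.

ΔT ≈ 73.6 K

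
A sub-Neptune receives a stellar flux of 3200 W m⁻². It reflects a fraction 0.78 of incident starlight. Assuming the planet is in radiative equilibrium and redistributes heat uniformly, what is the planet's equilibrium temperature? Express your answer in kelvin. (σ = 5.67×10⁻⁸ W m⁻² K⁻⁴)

T_eq ≈ 236 K

Energy balance: absorbed = emitted ⇒ πR²·S(1−A) = 4πR²·σT_eq⁴, so T_eq⁴ = S(1−A)/(4σ).
T_eq = [3200 × 0.22 / (4 × 5.67×10⁻⁸)]^(1/4) = (3.10×10⁹)^(1/4) = 236 K.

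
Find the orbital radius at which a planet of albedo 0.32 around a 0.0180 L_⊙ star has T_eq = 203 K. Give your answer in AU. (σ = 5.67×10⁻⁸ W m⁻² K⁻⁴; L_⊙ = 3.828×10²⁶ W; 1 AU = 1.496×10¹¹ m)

d ≈ 0.208 AU

L = 0.0180 × 3.828×10²⁶ = 6.89×10²⁴ W.
From T_eq⁴ = L(1−A)/(16πσd²): d = √[L(1−A)/(16πσT_eq⁴)].
d = √[6.89×10²⁴ × 0.68 / (16π × 5.67×10⁻⁸ × (203)⁴)] = 3.11×10¹⁰ m = 0.208 AU.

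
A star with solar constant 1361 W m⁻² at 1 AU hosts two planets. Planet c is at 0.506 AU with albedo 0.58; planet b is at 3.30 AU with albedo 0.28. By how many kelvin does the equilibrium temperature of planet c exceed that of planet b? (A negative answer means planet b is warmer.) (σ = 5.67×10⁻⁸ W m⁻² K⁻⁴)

ΔT ≈ 173.9 K

T_eq = [S₀(1−A)/(4σd²)]^(1/4), so T ∝ (1−A)^(1/4) / √d.
T₁ = [1361×0.42/(4×5.67×10⁻⁸×0.506²)]^(1/4) = 314.99 K.
T₂ = [1361×0.72/(4×5.67×10⁻⁸×3.30²)]^(1/4) = 141.13 K.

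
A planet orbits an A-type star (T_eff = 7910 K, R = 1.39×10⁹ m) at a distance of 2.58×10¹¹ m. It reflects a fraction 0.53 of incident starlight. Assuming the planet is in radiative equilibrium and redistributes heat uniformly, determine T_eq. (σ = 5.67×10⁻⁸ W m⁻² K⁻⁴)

L = 4πR_⋆²σT_⋆⁴ = 4π(1.39×10⁹)² × 5.67×10⁻⁸ × (7910)⁴ = 5.39×10²⁷ W.
S = L/(4πd²) = 6440 W m⁻².
Energy balance: absorbed = emitted ⇒ πR²·S(1−A) = 4πR²·σT_eq⁴, so T_eq⁴ = S(1−A)/(4σ).
T_eq = [6440 × 0.47 / (4 × 5.67×10⁻⁸)]^(1/4) = (1.34×10¹⁰)^(1/4) = 340 K.

T_eq ≈ 340 K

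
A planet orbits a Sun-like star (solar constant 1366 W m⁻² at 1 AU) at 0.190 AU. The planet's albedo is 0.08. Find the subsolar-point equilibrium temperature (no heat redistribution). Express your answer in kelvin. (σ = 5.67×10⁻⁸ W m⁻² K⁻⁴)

T_ss ≈ 885 K

Flux at 0.190 AU: S = 1366/0.190² = 3.78×10⁴ W m⁻².
At the subsolar point the surface absorbs S(1−A) and emits σT⁴ per unit area — no factor of 4, since only the local patch is in balance.
T = [3.78×10⁴ × 0.92 / 5.67×10⁻⁸]^(1/4) = (6.14×10¹¹)^(1/4) = 885 K.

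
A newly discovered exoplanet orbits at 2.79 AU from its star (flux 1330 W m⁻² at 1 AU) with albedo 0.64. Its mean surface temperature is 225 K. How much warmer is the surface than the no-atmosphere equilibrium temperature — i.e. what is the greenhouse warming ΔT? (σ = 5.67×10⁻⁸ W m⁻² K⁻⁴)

ΔT ≈ 96.7 K

S = 1330/2.79² = 170.9 W m⁻².
T_eq = [S(1−A)/(4σ)]^(1/4) = [170.9×0.36/(4×5.67×10⁻⁸)]^(1/4) = 128.3 K.
ΔT = T_surf − T_eq = 225 − 128.3.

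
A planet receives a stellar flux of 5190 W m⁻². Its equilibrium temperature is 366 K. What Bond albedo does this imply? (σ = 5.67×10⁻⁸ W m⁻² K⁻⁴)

From T_eq⁴ = S(1−A)/(4σ): 1−A = 4σT_eq⁴/S.
1−A = 4 × 5.67×10⁻⁸ × (366)⁴ / 5190 = 0.784.

A ≈ 0.22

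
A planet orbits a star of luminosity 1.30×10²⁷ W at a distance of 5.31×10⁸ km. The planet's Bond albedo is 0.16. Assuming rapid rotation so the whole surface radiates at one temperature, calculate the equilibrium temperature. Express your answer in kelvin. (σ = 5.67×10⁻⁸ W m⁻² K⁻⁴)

T_eq ≈ 192 K

d = 5.31×10⁸ km = 5.31×10¹¹ m.
Flux: S = L/(4πd²) = 1.30×10²⁷/(4π×(5.31×10¹¹)²) = 367 W m⁻².
Energy balance: absorbed = emitted ⇒ πR²·S(1−A) = 4πR²·σT_eq⁴, so T_eq⁴ = S(1−A)/(4σ).
T_eq = [367 × 0.84 / (4 × 5.67×10⁻⁸)]^(1/4) = (1.36×10⁹)^(1/4) = 192 K.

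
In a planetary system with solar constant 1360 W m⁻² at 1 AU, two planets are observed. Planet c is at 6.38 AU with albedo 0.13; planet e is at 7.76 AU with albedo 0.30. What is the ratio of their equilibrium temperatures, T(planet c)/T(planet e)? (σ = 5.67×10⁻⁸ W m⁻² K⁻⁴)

T₁/T₂ ≈ 1.164

T_eq = [S₀(1−A)/(4σd²)]^(1/4), so T ∝ (1−A)^(1/4) / √d.
T₁ = [1360×0.87/(4×5.67×10⁻⁸×6.38²)]^(1/4) = 106.40 K.
T₂ = [1360×0.70/(4×5.67×10⁻⁸×7.76²)]^(1/4) = 91.37 K.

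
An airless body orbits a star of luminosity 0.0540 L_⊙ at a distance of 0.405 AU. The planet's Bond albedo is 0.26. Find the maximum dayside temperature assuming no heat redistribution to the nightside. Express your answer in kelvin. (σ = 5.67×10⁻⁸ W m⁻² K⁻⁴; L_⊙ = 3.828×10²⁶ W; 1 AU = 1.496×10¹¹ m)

d = 0.405 AU = 6.06×10¹⁰ m.
L = 0.0540 × 3.828×10²⁶ = 2.07×10²⁵ W.
Flux: S = L/(4πd²) = 2.07×10²⁵/(4π×(6.06×10¹⁰)²) = 448 W m⁻².
With no redistribution each surface element balances locally: S(1−A) = σT⁴.
T = [448 × 0.74 / 5.67×10⁻⁸]^(1/4) = (5.85×10⁹)^(1/4) = 277 K.

T_ss ≈ 277 K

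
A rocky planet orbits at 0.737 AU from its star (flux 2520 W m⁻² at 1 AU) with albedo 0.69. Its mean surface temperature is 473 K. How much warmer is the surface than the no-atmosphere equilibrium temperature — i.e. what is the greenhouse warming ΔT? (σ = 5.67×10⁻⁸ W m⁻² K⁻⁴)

S = 2520/0.737² = 4639 W m⁻².
T_eq = [S(1−A)/(4σ)]^(1/4) = [4639×0.31/(4×5.67×10⁻⁸)]^(1/4) = 282.2 K.
ΔT = T_surf − T_eq = 473 − 282.2.

ΔT ≈ 190.8 K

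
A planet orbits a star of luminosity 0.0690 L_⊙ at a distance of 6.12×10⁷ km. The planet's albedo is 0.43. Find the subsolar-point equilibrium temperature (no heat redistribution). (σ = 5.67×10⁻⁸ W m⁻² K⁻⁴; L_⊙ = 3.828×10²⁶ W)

T_ss ≈ 274 K

d = 6.12×10⁷ km = 6.12×10¹⁰ m.
L = 0.0690 × 3.828×10²⁶ = 2.64×10²⁵ W.
Flux: S = L/(4πd²) = 2.64×10²⁵/(4π×(6.12×10¹⁰)²) = 561 W m⁻².
At the subsolar point the surface absorbs S(1−A) and emits σT⁴ per unit area — no factor of 4, since only the local patch is in balance.
T = [561 × 0.57 / 5.67×10⁻⁸]^(1/4) = (5.64×10⁹)^(1/4) = 274 K.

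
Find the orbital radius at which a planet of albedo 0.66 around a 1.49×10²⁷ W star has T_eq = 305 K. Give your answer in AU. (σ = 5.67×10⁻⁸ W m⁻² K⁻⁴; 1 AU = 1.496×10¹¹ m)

d ≈ 0.958 AU

From T_eq⁴ = L(1−A)/(16πσd²): d = √[L(1−A)/(16πσT_eq⁴)].
d = √[1.49×10²⁷ × 0.34 / (16π × 5.67×10⁻⁸ × (305)⁴)] = 1.43×10¹¹ m = 0.958 AU.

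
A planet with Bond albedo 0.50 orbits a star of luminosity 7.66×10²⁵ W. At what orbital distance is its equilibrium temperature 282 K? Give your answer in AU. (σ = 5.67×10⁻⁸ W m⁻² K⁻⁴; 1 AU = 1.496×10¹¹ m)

d ≈ 0.308 AU

From T_eq⁴ = L(1−A)/(16πσd²): d = √[L(1−A)/(16πσT_eq⁴)].
d = √[7.66×10²⁵ × 0.50 / (16π × 5.67×10⁻⁸ × (282)⁴)] = 4.61×10¹⁰ m = 0.308 AU.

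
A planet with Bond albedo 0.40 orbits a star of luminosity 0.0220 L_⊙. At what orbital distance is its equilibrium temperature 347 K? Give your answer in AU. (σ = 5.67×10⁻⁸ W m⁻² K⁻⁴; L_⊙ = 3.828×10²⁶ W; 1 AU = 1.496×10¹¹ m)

d ≈ 0.0739 AU

L = 0.0220 × 3.828×10²⁶ = 8.42×10²⁴ W.
From T_eq⁴ = L(1−A)/(16πσd²): d = √[L(1−A)/(16πσT_eq⁴)].
d = √[8.42×10²⁴ × 0.60 / (16π × 5.67×10⁻⁸ × (347)⁴)] = 1.11×10¹⁰ m = 0.0739 AU.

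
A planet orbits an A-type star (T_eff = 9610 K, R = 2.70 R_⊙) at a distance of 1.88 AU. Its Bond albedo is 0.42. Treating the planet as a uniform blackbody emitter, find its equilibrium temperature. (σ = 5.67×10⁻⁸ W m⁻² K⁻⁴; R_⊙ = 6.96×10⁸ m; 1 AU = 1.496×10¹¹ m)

R_⋆ = 2.70 × 6.96×10⁸ = 1.88×10⁹ m.
d = 1.88 AU = 2.81×10¹¹ m.
L = 4πR_⋆²σT_⋆⁴ = 4π(1.88×10⁹)² × 5.67×10⁻⁸ × (9610)⁴ = 2.15×10²⁸ W.
S = L/(4πd²) = 2.16×10⁴ W m⁻².
Energy balance: absorbed = emitted ⇒ πR²·S(1−A) = 4πR²·σT_eq⁴, so T_eq⁴ = S(1−A)/(4σ).
T_eq = [2.16×10⁴ × 0.58 / (4 × 5.67×10⁻⁸)]^(1/4) = (5.52×10¹⁰)^(1/4) = 485 K.

T_eq ≈ 485 K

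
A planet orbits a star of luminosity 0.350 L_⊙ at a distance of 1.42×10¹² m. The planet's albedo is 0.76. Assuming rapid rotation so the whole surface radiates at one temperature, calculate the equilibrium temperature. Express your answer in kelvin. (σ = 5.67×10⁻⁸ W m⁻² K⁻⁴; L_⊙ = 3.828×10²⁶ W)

T_eq ≈ 48.6 K

L = 0.350 × 3.828×10²⁶ = 1.34×10²⁶ W.
Flux: S = L/(4πd²) = 1.34×10²⁶/(4π×(1.42×10¹²)²) = 5.29 W m⁻².
Energy balance: absorbed = emitted ⇒ πR²·S(1−A) = 4πR²·σT_eq⁴, so T_eq⁴ = S(1−A)/(4σ).
T_eq = [5.29 × 0.24 / (4 × 5.67×10⁻⁸)]^(1/4) = (5.60×10⁶)^(1/4) = 48.6 K.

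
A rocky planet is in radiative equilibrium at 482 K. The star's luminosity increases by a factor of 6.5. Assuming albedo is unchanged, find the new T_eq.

T_eq ≈ 770 K

T_eq ∝ L^(1/4) · d^(−1/2).
T′ = 482 × 6.5^(1/4) = 770 K.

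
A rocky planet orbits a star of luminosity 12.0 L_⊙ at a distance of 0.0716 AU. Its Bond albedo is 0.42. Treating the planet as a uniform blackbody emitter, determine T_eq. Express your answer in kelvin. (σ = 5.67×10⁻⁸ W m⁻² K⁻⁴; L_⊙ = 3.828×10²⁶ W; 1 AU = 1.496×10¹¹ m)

d = 0.0716 AU = 1.07×10¹⁰ m.
L = 12.0 × 3.828×10²⁶ = 4.59×10²⁷ W.
Flux: S = L/(4πd²) = 4.59×10²⁷/(4π×(1.07×10¹⁰)²) = 3.19×10⁶ W m⁻².
Energy balance: absorbed = emitted ⇒ πR²·S(1−A) = 4πR²·σT_eq⁴, so T_eq⁴ = S(1−A)/(4σ).
T_eq = [3.19×10⁶ × 0.58 / (4 × 5.67×10⁻⁸)]^(1/4) = (8.15×10¹²)^(1/4) = 1690 K.

T_eq ≈ 1690 K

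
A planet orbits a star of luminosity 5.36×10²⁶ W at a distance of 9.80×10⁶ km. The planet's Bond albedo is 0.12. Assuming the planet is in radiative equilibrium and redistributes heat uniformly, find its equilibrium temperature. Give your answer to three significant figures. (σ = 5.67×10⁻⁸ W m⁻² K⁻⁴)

T_eq ≈ 1150 K

d = 9.80×10⁶ km = 9.80×10⁹ m.
Flux: S = L/(4πd²) = 5.36×10²⁶/(4π×(9.80×10⁹)²) = 4.44×10⁵ W m⁻².
Energy balance: absorbed = emitted ⇒ πR²·S(1−A) = 4πR²·σT_eq⁴, so T_eq⁴ = S(1−A)/(4σ).
T_eq = [4.44×10⁵ × 0.88 / (4 × 5.67×10⁻⁸)]^(1/4) = (1.72×10¹²)^(1/4) = 1150 K.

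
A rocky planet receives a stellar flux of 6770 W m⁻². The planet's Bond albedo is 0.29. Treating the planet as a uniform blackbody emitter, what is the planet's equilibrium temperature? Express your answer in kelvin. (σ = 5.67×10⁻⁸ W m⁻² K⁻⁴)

Energy balance: absorbed = emitted ⇒ πR²·S(1−A) = 4πR²·σT_eq⁴, so T_eq⁴ = S(1−A)/(4σ).
T_eq = [6770 × 0.71 / (4 × 5.67×10⁻⁸)]^(1/4) = (2.12×10¹⁰)^(1/4) = 382 K.

T_eq ≈ 382 K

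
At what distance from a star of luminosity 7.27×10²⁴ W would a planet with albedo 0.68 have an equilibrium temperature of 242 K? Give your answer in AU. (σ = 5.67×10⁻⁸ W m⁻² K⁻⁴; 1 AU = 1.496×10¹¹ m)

From T_eq⁴ = L(1−A)/(16πσd²): d = √[L(1−A)/(16πσT_eq⁴)].
d = √[7.27×10²⁴ × 0.32 / (16π × 5.67×10⁻⁸ × (242)⁴)] = 1.54×10¹⁰ m = 0.103 AU.

d ≈ 0.103 AU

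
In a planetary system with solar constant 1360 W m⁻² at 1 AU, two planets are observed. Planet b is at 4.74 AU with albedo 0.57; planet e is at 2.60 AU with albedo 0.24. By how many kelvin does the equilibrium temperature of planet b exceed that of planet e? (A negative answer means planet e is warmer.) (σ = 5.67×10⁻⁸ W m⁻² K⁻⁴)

T_eq = [S₀(1−A)/(4σd²)]^(1/4), so T ∝ (1−A)^(1/4) / √d.
T₁ = [1360×0.43/(4×5.67×10⁻⁸×4.74²)]^(1/4) = 103.50 K.
T₂ = [1360×0.76/(4×5.67×10⁻⁸×2.60²)]^(1/4) = 161.14 K.

ΔT ≈ -57.6 K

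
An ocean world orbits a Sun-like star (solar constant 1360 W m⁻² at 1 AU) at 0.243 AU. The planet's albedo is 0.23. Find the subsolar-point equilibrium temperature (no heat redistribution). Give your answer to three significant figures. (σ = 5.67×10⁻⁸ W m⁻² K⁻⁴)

Flux at 0.243 AU: S = 1360/0.243² = 2.30×10⁴ W m⁻².
At the subsolar point the surface absorbs S(1−A) and emits σT⁴ per unit area — no factor of 4, since only the local patch is in balance.
T = [2.30×10⁴ × 0.77 / 5.67×10⁻⁸]^(1/4) = (3.13×10¹¹)^(1/4) = 748 K.

T_ss ≈ 748 K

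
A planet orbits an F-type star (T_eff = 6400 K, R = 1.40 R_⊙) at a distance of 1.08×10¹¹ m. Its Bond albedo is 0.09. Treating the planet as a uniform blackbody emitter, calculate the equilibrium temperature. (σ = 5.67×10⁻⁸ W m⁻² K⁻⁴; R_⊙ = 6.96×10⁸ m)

T_eq ≈ 420 K

R_⋆ = 1.40 × 6.96×10⁸ = 9.74×10⁸ m.
L = 4πR_⋆²σT_⋆⁴ = 4π(9.74×10⁸)² × 5.67×10⁻⁸ × (6400)⁴ = 1.13×10²⁷ W.
S = L/(4πd²) = 7740 W m⁻².
Energy balance: absorbed = emitted ⇒ πR²·S(1−A) = 4πR²·σT_eq⁴, so T_eq⁴ = S(1−A)/(4σ).
T_eq = [7740 × 0.91 / (4 × 5.67×10⁻⁸)]^(1/4) = (3.11×10¹⁰)^(1/4) = 420 K.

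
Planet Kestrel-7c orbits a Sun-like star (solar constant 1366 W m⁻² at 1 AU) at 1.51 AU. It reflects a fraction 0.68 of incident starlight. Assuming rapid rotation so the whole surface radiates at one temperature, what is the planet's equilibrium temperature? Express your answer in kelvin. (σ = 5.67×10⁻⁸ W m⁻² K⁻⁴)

Flux at 1.51 AU: S = 1366/1.51² = 599 W m⁻².
Energy balance: absorbed = emitted ⇒ πR²·S(1−A) = 4πR²·σT_eq⁴, so T_eq⁴ = S(1−A)/(4σ).
T_eq = [599 × 0.32 / (4 × 5.67×10⁻⁸)]^(1/4) = (8.45×10⁸)^(1/4) = 171 K.

T_eq ≈ 171 K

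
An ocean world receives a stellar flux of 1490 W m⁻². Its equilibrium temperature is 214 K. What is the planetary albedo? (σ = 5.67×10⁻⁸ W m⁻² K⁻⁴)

From T_eq⁴ = S(1−A)/(4σ): 1−A = 4σT_eq⁴/S.
1−A = 4 × 5.67×10⁻⁸ × (214)⁴ / 1490 = 0.319.

A ≈ 0.68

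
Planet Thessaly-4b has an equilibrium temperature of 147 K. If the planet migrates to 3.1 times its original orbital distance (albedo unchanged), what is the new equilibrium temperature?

T_eq ≈ 83.5 K

T_eq ∝ L^(1/4) · d^(−1/2).
T′ = 147 / 3.1^(1/2) = 83.5 K.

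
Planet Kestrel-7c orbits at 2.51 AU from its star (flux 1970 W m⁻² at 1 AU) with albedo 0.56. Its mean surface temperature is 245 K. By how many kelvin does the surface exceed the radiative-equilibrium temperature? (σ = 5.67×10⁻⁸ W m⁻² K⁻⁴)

S = 1970/2.51² = 312.7 W m⁻².
T_eq = [S(1−A)/(4σ)]^(1/4) = [312.7×0.44/(4×5.67×10⁻⁸)]^(1/4) = 156.9 K.
ΔT = T_surf − T_eq = 245 − 156.9.

ΔT ≈ 88.1 K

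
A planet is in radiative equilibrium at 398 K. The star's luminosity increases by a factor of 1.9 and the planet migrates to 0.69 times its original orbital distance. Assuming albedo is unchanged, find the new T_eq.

T_eq ≈ 563 K

T_eq ∝ L^(1/4) · d^(−1/2).
T′ = 398 × 1.9^(1/4) / 0.69^(1/2) = 563 K.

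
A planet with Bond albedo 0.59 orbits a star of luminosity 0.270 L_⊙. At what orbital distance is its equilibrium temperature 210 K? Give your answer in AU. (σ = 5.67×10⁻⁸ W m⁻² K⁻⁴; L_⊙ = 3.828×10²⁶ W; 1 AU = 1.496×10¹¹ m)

d ≈ 0.584 AU

L = 0.270 × 3.828×10²⁶ = 1.03×10²⁶ W.
From T_eq⁴ = L(1−A)/(16πσd²): d = √[L(1−A)/(16πσT_eq⁴)].
d = √[1.03×10²⁶ × 0.41 / (16π × 5.67×10⁻⁸ × (210)⁴)] = 8.74×10¹⁰ m = 0.584 AU.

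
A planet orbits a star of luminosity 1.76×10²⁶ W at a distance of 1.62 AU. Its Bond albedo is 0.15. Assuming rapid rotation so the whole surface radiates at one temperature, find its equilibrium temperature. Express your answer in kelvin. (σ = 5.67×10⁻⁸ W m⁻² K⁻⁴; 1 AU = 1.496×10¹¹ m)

T_eq ≈ 173 K

d = 1.62 AU = 2.42×10¹¹ m.
Flux: S = L/(4πd²) = 1.76×10²⁶/(4π×(2.42×10¹¹)²) = 238 W m⁻².
Energy balance: absorbed = emitted ⇒ πR²·S(1−A) = 4πR²·σT_eq⁴, so T_eq⁴ = S(1−A)/(4σ).
T_eq = [238 × 0.85 / (4 × 5.67×10⁻⁸)]^(1/4) = (8.94×10⁸)^(1/4) = 173 K.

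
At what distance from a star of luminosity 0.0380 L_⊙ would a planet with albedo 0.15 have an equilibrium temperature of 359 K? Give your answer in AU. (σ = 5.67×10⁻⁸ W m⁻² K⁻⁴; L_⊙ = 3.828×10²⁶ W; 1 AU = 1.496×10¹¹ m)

d ≈ 0.108 AU

L = 0.0380 × 3.828×10²⁶ = 1.45×10²⁵ W.
From T_eq⁴ = L(1−A)/(16πσd²): d = √[L(1−A)/(16πσT_eq⁴)].
d = √[1.45×10²⁵ × 0.85 / (16π × 5.67×10⁻⁸ × (359)⁴)] = 1.62×10¹⁰ m = 0.108 AU.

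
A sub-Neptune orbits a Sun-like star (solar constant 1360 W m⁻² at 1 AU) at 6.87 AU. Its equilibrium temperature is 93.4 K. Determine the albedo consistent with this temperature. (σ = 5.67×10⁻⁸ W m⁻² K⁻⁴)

A ≈ 0.40

Flux at 6.87 AU: S = 1360/6.87² = 28.8 W m⁻².
From T_eq⁴ = S(1−A)/(4σ): 1−A = 4σT_eq⁴/S.
1−A = 4 × 5.67×10⁻⁸ × (93.4)⁴ / 28.8 = 0.599.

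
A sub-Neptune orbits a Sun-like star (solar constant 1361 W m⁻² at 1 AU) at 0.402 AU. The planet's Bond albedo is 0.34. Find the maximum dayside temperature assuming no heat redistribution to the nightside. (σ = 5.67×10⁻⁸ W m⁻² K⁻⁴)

Flux at 0.402 AU: S = 1361/0.402² = 8420 W m⁻².
With no redistribution each surface element balances locally: S(1−A) = σT⁴.
T = [8420 × 0.66 / 5.67×10⁻⁸]^(1/4) = (9.80×10¹⁰)^(1/4) = 560 K.

T_ss ≈ 560 K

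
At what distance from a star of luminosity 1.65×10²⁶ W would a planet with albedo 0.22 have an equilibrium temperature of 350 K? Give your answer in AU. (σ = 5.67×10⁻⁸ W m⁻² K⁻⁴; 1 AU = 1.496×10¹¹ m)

d ≈ 0.367 AU

From T_eq⁴ = L(1−A)/(16πσd²): d = √[L(1−A)/(16πσT_eq⁴)].
d = √[1.65×10²⁶ × 0.78 / (16π × 5.67×10⁻⁸ × (350)⁴)] = 5.49×10¹⁰ m = 0.367 AU.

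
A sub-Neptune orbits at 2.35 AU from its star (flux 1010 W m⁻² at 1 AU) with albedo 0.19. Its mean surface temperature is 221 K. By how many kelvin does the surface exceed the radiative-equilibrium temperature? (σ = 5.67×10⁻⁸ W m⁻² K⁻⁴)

ΔT ≈ 61.1 K

S = 1010/2.35² = 182.9 W m⁻².
T_eq = [S(1−A)/(4σ)]^(1/4) = [182.9×0.81/(4×5.67×10⁻⁸)]^(1/4) = 159.9 K.
ΔT = T_surf − T_eq = 221 − 159.9.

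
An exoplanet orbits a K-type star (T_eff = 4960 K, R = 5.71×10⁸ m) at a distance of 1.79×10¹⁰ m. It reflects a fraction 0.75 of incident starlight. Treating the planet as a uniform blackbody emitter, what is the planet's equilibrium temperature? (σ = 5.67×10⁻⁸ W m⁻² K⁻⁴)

T_eq ≈ 443 K

L = 4πR_⋆²σT_⋆⁴ = 4π(5.71×10⁸)² × 5.67×10⁻⁸ × (4960)⁴ = 1.41×10²⁶ W.
S = L/(4πd²) = 3.49×10⁴ W m⁻².
Energy balance: absorbed = emitted ⇒ πR²·S(1−A) = 4πR²·σT_eq⁴, so T_eq⁴ = S(1−A)/(4σ).
T_eq = [3.49×10⁴ × 0.25 / (4 × 5.67×10⁻⁸)]^(1/4) = (3.85×10¹⁰)^(1/4) = 443 K.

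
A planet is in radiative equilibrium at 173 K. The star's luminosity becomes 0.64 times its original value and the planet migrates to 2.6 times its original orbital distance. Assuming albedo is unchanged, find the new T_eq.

T_eq ∝ L^(1/4) · d^(−1/2).
T′ = 173 × 0.64^(1/4) / 2.6^(1/2) = 96.0 K.

T_eq ≈ 96.0 K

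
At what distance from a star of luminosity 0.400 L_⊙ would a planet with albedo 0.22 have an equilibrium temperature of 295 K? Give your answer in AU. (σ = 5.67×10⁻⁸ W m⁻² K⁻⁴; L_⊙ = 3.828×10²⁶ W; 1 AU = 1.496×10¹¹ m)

L = 0.400 × 3.828×10²⁶ = 1.53×10²⁶ W.
From T_eq⁴ = L(1−A)/(16πσd²): d = √[L(1−A)/(16πσT_eq⁴)].
d = √[1.53×10²⁶ × 0.78 / (16π × 5.67×10⁻⁸ × (295)⁴)] = 7.44×10¹⁰ m = 0.497 AU.

d ≈ 0.497 AU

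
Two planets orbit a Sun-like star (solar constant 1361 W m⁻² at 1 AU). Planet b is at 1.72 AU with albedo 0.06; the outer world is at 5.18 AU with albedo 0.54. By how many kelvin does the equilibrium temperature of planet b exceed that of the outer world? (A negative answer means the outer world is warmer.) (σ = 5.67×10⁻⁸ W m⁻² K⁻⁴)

T_eq = [S₀(1−A)/(4σd²)]^(1/4), so T ∝ (1−A)^(1/4) / √d.
T₁ = [1361×0.94/(4×5.67×10⁻⁸×1.72²)]^(1/4) = 208.96 K.
T₂ = [1361×0.46/(4×5.67×10⁻⁸×5.18²)]^(1/4) = 100.71 K.

ΔT ≈ 108.3 K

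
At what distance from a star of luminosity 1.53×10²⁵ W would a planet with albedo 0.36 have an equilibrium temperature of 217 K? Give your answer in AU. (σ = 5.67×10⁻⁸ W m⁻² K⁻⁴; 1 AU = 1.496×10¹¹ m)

d ≈ 0.263 AU

From T_eq⁴ = L(1−A)/(16πσd²): d = √[L(1−A)/(16πσT_eq⁴)].
d = √[1.53×10²⁵ × 0.64 / (16π × 5.67×10⁻⁸ × (217)⁴)] = 3.94×10¹⁰ m = 0.263 AU.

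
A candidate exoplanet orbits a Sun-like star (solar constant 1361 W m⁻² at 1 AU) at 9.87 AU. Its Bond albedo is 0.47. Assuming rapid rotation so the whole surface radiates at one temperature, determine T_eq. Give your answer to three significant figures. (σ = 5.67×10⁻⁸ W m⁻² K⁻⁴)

T_eq ≈ 75.6 K

Flux at 9.87 AU: S = 1361/9.87² = 14.0 W m⁻².
Energy balance: absorbed = emitted ⇒ πR²·S(1−A) = 4πR²·σT_eq⁴, so T_eq⁴ = S(1−A)/(4σ).
T_eq = [14.0 × 0.53 / (4 × 5.67×10⁻⁸)]^(1/4) = (3.26×10⁷)^(1/4) = 75.6 K.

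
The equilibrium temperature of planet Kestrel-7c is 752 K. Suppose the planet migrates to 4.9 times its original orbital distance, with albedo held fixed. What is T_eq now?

T_eq ∝ L^(1/4) · d^(−1/2).
T′ = 752 / 4.9^(1/2) = 340 K.

T_eq ≈ 340 K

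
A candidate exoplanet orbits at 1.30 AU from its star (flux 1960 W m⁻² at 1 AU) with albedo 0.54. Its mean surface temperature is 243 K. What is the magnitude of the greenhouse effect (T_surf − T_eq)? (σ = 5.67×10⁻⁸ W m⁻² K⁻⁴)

S = 1960/1.30² = 1160 W m⁻².
T_eq = [S(1−A)/(4σ)]^(1/4) = [1160×0.46/(4×5.67×10⁻⁸)]^(1/4) = 220.2 K.
ΔT = T_surf − T_eq = 243 − 220.2.

ΔT ≈ 22.8 K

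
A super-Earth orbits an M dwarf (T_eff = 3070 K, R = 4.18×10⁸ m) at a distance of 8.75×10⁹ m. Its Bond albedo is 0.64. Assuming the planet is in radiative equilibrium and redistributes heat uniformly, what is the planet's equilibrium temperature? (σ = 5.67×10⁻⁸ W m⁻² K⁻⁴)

L = 4πR_⋆²σT_⋆⁴ = 4π(4.18×10⁸)² × 5.67×10⁻⁸ × (3070)⁴ = 1.11×10²⁵ W.
S = L/(4πd²) = 1.15×10⁴ W m⁻².
Energy balance: absorbed = emitted ⇒ πR²·S(1−A) = 4πR²·σT_eq⁴, so T_eq⁴ = S(1−A)/(4σ).
T_eq = [1.15×10⁴ × 0.36 / (4 × 5.67×10⁻⁸)]^(1/4) = (1.82×10¹⁰)^(1/4) = 368 K.

T_eq ≈ 368 K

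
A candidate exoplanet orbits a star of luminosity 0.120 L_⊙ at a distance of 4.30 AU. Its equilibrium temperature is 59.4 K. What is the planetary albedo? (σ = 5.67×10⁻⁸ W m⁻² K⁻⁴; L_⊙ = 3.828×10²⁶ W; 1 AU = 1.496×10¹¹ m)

A ≈ 0.68

d = 4.30 AU = 6.43×10¹¹ m.
L = 0.120 × 3.828×10²⁶ = 4.59×10²⁵ W.
Flux: S = L/(4πd²) = 4.59×10²⁵/(4π×(6.43×10¹¹)²) = 8.83 W m⁻².
From T_eq⁴ = S(1−A)/(4σ): 1−A = 4σT_eq⁴/S.
1−A = 4 × 5.67×10⁻⁸ × (59.4)⁴ / 8.83 = 0.320.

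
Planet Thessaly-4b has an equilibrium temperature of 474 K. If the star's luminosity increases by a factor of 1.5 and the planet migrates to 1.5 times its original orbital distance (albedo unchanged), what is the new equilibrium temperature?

T_eq ∝ L^(1/4) · d^(−1/2).
T′ = 474 × 1.5^(1/4) / 1.5^(1/2) = 428 K.

T_eq ≈ 428 K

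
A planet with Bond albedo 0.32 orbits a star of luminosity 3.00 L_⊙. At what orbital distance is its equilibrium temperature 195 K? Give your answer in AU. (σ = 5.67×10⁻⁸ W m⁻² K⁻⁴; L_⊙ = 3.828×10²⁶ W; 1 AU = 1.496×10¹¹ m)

L = 3.00 × 3.828×10²⁶ = 1.15×10²⁷ W.
From T_eq⁴ = L(1−A)/(16πσd²): d = √[L(1−A)/(16πσT_eq⁴)].
d = √[1.15×10²⁷ × 0.68 / (16π × 5.67×10⁻⁸ × (195)⁴)] = 4.35×10¹¹ m = 2.91 AU.

d ≈ 2.91 AU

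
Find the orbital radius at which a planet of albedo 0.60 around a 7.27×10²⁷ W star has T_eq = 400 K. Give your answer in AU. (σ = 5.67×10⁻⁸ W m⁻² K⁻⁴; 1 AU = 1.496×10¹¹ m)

From T_eq⁴ = L(1−A)/(16πσd²): d = √[L(1−A)/(16πσT_eq⁴)].
d = √[7.27×10²⁷ × 0.40 / (16π × 5.67×10⁻⁸ × (400)⁴)] = 2.00×10¹¹ m = 1.33 AU.

d ≈ 1.33 AU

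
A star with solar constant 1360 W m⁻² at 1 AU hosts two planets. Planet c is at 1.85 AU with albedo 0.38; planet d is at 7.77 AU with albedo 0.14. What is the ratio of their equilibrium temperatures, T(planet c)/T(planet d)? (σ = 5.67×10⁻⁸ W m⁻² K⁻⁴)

T_eq = [S₀(1−A)/(4σd²)]^(1/4), so T ∝ (1−A)^(1/4) / √d.
T₁ = [1360×0.62/(4×5.67×10⁻⁸×1.85²)]^(1/4) = 181.55 K.
T₂ = [1360×0.86/(4×5.67×10⁻⁸×7.77²)]^(1/4) = 96.14 K.

T₁/T₂ ≈ 1.888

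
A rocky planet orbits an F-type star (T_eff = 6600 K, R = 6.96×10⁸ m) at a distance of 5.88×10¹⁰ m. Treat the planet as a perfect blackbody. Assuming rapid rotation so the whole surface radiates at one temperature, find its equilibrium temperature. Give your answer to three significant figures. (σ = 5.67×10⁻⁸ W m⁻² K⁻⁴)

L = 4πR_⋆²σT_⋆⁴ = 4π(6.96×10⁸)² × 5.67×10⁻⁸ × (6600)⁴ = 6.55×10²⁶ W.
S = L/(4πd²) = 1.51×10⁴ W m⁻².
Energy balance: absorbed = emitted ⇒ πR²·S(1−A) = 4πR²·σT_eq⁴, so T_eq⁴ = S(1−A)/(4σ).
T_eq = [1.51×10⁴ × 1.00 / (4 × 5.67×10⁻⁸)]^(1/4) = (6.65×10¹⁰)^(1/4) = 508 K.

T_eq ≈ 508 K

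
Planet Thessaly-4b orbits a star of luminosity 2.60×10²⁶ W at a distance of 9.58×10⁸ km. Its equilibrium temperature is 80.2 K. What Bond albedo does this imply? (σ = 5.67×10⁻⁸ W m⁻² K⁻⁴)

A ≈ 0.58

d = 9.58×10⁸ km = 9.58×10¹¹ m.
Flux: S = L/(4πd²) = 2.60×10²⁶/(4π×(9.58×10¹¹)²) = 22.5 W m⁻².
From T_eq⁴ = S(1−A)/(4σ): 1−A = 4σT_eq⁴/S.
1−A = 4 × 5.67×10⁻⁸ × (80.2)⁴ / 22.5 = 0.416.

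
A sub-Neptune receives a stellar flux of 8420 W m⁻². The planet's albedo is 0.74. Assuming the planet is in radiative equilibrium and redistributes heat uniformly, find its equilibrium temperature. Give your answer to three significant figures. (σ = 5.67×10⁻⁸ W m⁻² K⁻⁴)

Energy balance: absorbed = emitted ⇒ πR²·S(1−A) = 4πR²·σT_eq⁴, so T_eq⁴ = S(1−A)/(4σ).
T_eq = [8420 × 0.26 / (4 × 5.67×10⁻⁸)]^(1/4) = (9.65×10⁹)^(1/4) = 313 K.

T_eq ≈ 313 K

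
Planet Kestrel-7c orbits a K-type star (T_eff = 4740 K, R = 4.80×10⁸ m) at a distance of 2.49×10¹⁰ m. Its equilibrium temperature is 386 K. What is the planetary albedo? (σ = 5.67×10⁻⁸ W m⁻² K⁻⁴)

L = 4πR_⋆²σT_⋆⁴ = 4π(4.80×10⁸)² × 5.67×10⁻⁸ × (4740)⁴ = 8.29×10²⁵ W.
S = L/(4πd²) = 1.06×10⁴ W m⁻².
From T_eq⁴ = S(1−A)/(4σ): 1−A = 4σT_eq⁴/S.
1−A = 4 × 5.67×10⁻⁸ × (386)⁴ / 1.06×10⁴ = 0.473.

A ≈ 0.53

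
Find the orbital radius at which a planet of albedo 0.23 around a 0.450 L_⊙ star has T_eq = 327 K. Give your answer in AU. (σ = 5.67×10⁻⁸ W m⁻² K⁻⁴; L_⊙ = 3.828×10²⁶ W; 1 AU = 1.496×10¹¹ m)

L = 0.450 × 3.828×10²⁶ = 1.72×10²⁶ W.
From T_eq⁴ = L(1−A)/(16πσd²): d = √[L(1−A)/(16πσT_eq⁴)].
d = √[1.72×10²⁶ × 0.77 / (16π × 5.67×10⁻⁸ × (327)⁴)] = 6.38×10¹⁰ m = 0.426 AU.

d ≈ 0.426 AU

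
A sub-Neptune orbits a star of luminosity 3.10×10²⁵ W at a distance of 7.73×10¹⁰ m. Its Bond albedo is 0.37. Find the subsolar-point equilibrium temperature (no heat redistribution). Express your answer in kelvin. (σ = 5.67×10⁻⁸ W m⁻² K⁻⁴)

Flux: S = L/(4πd²) = 3.10×10²⁵/(4π×(7.73×10¹⁰)²) = 413 W m⁻².
At the subsolar point the surface absorbs S(1−A) and emits σT⁴ per unit area — no factor of 4, since only the local patch is in balance.
T = [413 × 0.63 / 5.67×10⁻⁸]^(1/4) = (4.59×10⁹)^(1/4) = 260 K.

T_ss ≈ 260 K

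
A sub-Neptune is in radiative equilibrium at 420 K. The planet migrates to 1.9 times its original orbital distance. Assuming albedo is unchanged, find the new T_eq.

T_eq ∝ L^(1/4) · d^(−1/2).
T′ = 420 / 1.9^(1/2) = 305 K.

T_eq ≈ 305 K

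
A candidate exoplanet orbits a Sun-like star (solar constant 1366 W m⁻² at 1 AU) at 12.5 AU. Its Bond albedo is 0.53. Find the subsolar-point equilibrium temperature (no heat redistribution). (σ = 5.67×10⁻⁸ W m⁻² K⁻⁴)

Flux at 12.5 AU: S = 1366/12.5² = 8.74 W m⁻².
At the subsolar point the surface absorbs S(1−A) and emits σT⁴ per unit area — no factor of 4, since only the local patch is in balance.
T = [8.74 × 0.47 / 5.67×10⁻⁸]^(1/4) = (7.25×10⁷)^(1/4) = 92.3 K.

T_ss ≈ 92.3 K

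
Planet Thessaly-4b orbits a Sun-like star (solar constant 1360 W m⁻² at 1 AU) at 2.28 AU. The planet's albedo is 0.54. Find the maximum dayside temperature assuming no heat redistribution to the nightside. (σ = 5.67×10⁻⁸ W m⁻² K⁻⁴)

Flux at 2.28 AU: S = 1360/2.28² = 262 W m⁻².
With no redistribution each surface element balances locally: S(1−A) = σT⁴.
T = [262 × 0.46 / 5.67×10⁻⁸]^(1/4) = (2.12×10⁹)^(1/4) = 215 K.

T_ss ≈ 215 K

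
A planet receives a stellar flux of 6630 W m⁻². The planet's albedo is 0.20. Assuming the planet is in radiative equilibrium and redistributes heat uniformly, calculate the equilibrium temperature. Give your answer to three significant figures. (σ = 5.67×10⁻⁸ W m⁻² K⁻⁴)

Energy balance: absorbed = emitted ⇒ πR²·S(1−A) = 4πR²·σT_eq⁴, so T_eq⁴ = S(1−A)/(4σ).
T_eq = [6630 × 0.80 / (4 × 5.67×10⁻⁸)]^(1/4) = (2.34×10¹⁰)^(1/4) = 391 K.

T_eq ≈ 391 K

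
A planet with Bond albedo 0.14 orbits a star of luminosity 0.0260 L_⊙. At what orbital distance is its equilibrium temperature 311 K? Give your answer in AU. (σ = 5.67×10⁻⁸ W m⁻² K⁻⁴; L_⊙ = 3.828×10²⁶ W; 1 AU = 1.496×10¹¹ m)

L = 0.0260 × 3.828×10²⁶ = 9.95×10²⁴ W.
From T_eq⁴ = L(1−A)/(16πσd²): d = √[L(1−A)/(16πσT_eq⁴)].
d = √[9.95×10²⁴ × 0.86 / (16π × 5.67×10⁻⁸ × (311)⁴)] = 1.79×10¹⁰ m = 0.120 AU.

d ≈ 0.120 AU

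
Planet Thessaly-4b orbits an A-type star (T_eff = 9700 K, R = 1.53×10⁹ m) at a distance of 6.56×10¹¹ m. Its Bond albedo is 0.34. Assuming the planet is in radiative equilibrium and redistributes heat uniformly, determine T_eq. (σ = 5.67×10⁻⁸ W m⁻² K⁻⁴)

T_eq ≈ 299 K

L = 4πR_⋆²σT_⋆⁴ = 4π(1.53×10⁹)² × 5.67×10⁻⁸ × (9700)⁴ = 1.48×10²⁸ W.
S = L/(4πd²) = 2730 W m⁻².
Energy balance: absorbed = emitted ⇒ πR²·S(1−A) = 4πR²·σT_eq⁴, so T_eq⁴ = S(1−A)/(4σ).
T_eq = [2730 × 0.66 / (4 × 5.67×10⁻⁸)]^(1/4) = (7.95×10⁹)^(1/4) = 299 K.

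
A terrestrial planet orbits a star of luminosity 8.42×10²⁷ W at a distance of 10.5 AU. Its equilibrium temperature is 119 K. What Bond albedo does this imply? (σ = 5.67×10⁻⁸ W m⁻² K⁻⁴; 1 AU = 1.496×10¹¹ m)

d = 10.5 AU = 1.57×10¹² m.
Flux: S = L/(4πd²) = 8.42×10²⁷/(4π×(1.57×10¹²)²) = 272 W m⁻².
From T_eq⁴ = S(1−A)/(4σ): 1−A = 4σT_eq⁴/S.
1−A = 4 × 5.67×10⁻⁸ × (119)⁴ / 272 = 0.167.

A ≈ 0.83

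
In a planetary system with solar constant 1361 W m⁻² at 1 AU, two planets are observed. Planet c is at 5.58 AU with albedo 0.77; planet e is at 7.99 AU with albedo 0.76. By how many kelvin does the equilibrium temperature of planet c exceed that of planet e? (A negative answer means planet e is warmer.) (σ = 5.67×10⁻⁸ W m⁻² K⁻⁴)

ΔT ≈ 12.7 K

T_eq = [S₀(1−A)/(4σd²)]^(1/4), so T ∝ (1−A)^(1/4) / √d.
T₁ = [1361×0.23/(4×5.67×10⁻⁸×5.58²)]^(1/4) = 81.60 K.
T₂ = [1361×0.24/(4×5.67×10⁻⁸×7.99²)]^(1/4) = 68.92 K.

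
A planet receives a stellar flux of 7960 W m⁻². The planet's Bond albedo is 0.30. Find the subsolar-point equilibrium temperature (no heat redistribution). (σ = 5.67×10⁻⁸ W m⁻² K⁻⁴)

T_ss ≈ 560 K

At the subsolar point the surface absorbs S(1−A) and emits σT⁴ per unit area — no factor of 4, since only the local patch is in balance.
T = [7960 × 0.70 / 5.67×10⁻⁸]^(1/4) = (9.83×10¹⁰)^(1/4) = 560 K.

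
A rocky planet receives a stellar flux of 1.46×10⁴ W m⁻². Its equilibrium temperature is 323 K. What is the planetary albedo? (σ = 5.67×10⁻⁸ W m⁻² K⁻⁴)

From T_eq⁴ = S(1−A)/(4σ): 1−A = 4σT_eq⁴/S.
1−A = 4 × 5.67×10⁻⁸ × (323)⁴ / 1.46×10⁴ = 0.169.

A ≈ 0.83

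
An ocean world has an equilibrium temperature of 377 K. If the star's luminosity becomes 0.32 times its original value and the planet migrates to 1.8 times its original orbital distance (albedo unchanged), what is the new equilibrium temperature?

T_eq ∝ L^(1/4) · d^(−1/2).
T′ = 377 × 0.32^(1/4) / 1.8^(1/2) = 211 K.

T_eq ≈ 211 K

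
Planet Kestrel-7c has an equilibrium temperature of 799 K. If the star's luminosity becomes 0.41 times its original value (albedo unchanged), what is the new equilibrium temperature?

T_eq ≈ 639 K

T_eq ∝ L^(1/4) · d^(−1/2).
T′ = 799 × 0.41^(1/4) = 639 K.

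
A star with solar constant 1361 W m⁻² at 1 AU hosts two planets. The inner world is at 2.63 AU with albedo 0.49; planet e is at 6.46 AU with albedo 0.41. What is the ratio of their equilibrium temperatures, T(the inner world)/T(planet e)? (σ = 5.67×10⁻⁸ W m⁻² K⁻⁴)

T_eq = [S₀(1−A)/(4σd²)]^(1/4), so T ∝ (1−A)^(1/4) / √d.
T₁ = [1361×0.51/(4×5.67×10⁻⁸×2.63²)]^(1/4) = 145.03 K.
T₂ = [1361×0.59/(4×5.67×10⁻⁸×6.46²)]^(1/4) = 95.97 K.

T₁/T₂ ≈ 1.511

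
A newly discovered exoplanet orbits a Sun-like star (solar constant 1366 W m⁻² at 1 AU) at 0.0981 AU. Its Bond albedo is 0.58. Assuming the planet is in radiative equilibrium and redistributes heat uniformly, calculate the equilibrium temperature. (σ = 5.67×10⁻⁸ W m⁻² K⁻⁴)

T_eq ≈ 716 K

Flux at 0.0981 AU: S = 1366/0.0981² = 1.42×10⁵ W m⁻².
Energy balance: absorbed = emitted ⇒ πR²·S(1−A) = 4πR²·σT_eq⁴, so T_eq⁴ = S(1−A)/(4σ).
T_eq = [1.42×10⁵ × 0.42 / (4 × 5.67×10⁻⁸)]^(1/4) = (2.63×10¹¹)^(1/4) = 716 K.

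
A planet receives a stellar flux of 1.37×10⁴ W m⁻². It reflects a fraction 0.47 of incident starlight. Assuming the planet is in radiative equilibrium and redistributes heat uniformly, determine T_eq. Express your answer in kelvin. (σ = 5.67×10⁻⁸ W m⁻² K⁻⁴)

T_eq ≈ 423 K

Energy balance: absorbed = emitted ⇒ πR²·S(1−A) = 4πR²·σT_eq⁴, so T_eq⁴ = S(1−A)/(4σ).
T_eq = [1.37×10⁴ × 0.53 / (4 × 5.67×10⁻⁸)]^(1/4) = (3.20×10¹⁰)^(1/4) = 423 K.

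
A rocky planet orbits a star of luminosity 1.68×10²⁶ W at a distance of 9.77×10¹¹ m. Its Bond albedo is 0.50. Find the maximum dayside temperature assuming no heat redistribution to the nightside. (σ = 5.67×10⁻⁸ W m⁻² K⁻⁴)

Flux: S = L/(4πd²) = 1.68×10²⁶/(4π×(9.77×10¹¹)²) = 14.0 W m⁻².
With no redistribution each surface element balances locally: S(1−A) = σT⁴.
T = [14.0 × 0.50 / 5.67×10⁻⁸]^(1/4) = (1.24×10⁸)^(1/4) = 105 K.

T_ss ≈ 105 K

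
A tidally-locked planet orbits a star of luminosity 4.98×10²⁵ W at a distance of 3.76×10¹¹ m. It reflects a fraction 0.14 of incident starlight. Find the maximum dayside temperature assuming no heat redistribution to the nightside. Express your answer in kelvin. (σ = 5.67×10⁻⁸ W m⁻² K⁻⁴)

Flux: S = L/(4πd²) = 4.98×10²⁵/(4π×(3.76×10¹¹)²) = 28.0 W m⁻².
With no redistribution each surface element balances locally: S(1−A) = σT⁴.
T = [28.0 × 0.86 / 5.67×10⁻⁸]^(1/4) = (4.25×10⁸)^(1/4) = 144 K.

T_ss ≈ 144 K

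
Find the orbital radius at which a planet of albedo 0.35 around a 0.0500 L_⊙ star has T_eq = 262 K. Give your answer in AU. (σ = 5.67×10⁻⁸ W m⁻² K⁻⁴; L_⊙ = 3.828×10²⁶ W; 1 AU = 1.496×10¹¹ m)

L = 0.0500 × 3.828×10²⁶ = 1.91×10²⁵ W.
From T_eq⁴ = L(1−A)/(16πσd²): d = √[L(1−A)/(16πσT_eq⁴)].
d = √[1.91×10²⁵ × 0.65 / (16π × 5.67×10⁻⁸ × (262)⁴)] = 3.04×10¹⁰ m = 0.203 AU.

d ≈ 0.203 AU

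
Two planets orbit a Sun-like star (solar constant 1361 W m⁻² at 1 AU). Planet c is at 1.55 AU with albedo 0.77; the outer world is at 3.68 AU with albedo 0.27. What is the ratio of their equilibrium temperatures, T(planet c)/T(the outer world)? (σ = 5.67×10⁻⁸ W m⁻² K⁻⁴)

T_eq = [S₀(1−A)/(4σd²)]^(1/4), so T ∝ (1−A)^(1/4) / √d.
T₁ = [1361×0.23/(4×5.67×10⁻⁸×1.55²)]^(1/4) = 154.82 K.
T₂ = [1361×0.73/(4×5.67×10⁻⁸×3.68²)]^(1/4) = 134.11 K.

T₁/T₂ ≈ 1.154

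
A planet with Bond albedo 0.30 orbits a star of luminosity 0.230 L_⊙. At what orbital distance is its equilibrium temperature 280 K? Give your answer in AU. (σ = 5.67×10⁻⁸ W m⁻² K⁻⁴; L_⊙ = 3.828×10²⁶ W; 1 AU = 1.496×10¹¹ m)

L = 0.230 × 3.828×10²⁶ = 8.80×10²⁵ W.
From T_eq⁴ = L(1−A)/(16πσd²): d = √[L(1−A)/(16πσT_eq⁴)].
d = √[8.80×10²⁵ × 0.70 / (16π × 5.67×10⁻⁸ × (280)⁴)] = 5.93×10¹⁰ m = 0.396 AU.

d ≈ 0.396 AU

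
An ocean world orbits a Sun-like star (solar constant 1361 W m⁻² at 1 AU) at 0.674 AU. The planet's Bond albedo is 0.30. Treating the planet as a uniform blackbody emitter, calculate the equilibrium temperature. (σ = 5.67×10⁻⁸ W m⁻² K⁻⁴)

T_eq ≈ 310 K

Flux at 0.674 AU: S = 1361/0.674² = 3000 W m⁻².
Energy balance: absorbed = emitted ⇒ πR²·S(1−A) = 4πR²·σT_eq⁴, so T_eq⁴ = S(1−A)/(4σ).
T_eq = [3000 × 0.70 / (4 × 5.67×10⁻⁸)]^(1/4) = (9.25×10⁹)^(1/4) = 310 K.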